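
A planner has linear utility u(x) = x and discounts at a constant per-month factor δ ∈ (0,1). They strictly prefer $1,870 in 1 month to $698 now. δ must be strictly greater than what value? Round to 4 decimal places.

Comparing present values: 698 < δ·1870.
So δ > 698/1870 = 0.37326.

δ > 0.3733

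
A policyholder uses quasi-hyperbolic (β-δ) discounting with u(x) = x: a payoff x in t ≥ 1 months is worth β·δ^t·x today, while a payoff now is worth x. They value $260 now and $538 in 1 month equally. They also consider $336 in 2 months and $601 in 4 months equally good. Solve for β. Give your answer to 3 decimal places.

β ≈ 0.646

The second indifference involves only future payoffs, so β cancels: β·δ^2·336 = β·δ^4·601, giving δ^2 = 336/601 = 0.55907, so δ = 0.74771.
Substituting δ into 260 = β·δ·538: β = 260/(402.267) ≈ 0.646.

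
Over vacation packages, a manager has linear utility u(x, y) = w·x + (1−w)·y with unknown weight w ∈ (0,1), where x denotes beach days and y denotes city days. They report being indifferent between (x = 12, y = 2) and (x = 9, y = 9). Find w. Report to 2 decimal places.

Indifference: w·12 + (1−w)·2 = w·9 + (1−w)·9.
w·(12−9) = (1−w)·(9−2), i.e. w·3 = (1−w)·7.
Hence w = 7/(3+7) = 7/10 = 0.70.

w = 0.70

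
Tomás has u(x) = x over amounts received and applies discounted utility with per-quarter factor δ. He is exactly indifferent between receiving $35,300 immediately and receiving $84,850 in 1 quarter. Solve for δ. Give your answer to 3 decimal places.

The payoff in 1 quarter is discounted by δ, so u(35300) = δ·u(84850) and δ = u(35300)/u(84850).
With u(x) = x: δ = 35300/84850 = 0.41603.

δ ≈ 0.416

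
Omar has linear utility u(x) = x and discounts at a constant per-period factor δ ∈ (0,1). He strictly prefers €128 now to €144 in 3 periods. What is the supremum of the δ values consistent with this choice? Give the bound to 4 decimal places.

δ < 0.9615

Under u(x) = x this choice says 128 > δ^3·144.
Hence δ^3 < 128/144 = 0.88889, and x ↦ x^(1/3) is increasing on (0,∞).
δ < (128/144)^(1/3) ≈ 0.9615.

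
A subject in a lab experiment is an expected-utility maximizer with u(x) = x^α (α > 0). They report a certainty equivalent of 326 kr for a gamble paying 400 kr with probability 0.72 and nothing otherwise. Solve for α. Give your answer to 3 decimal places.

EU(lottery) = 0.72·400^α + 0.28·0 = 0.72·400^α.
Equating: 326^α = 0.72·400^α, i.e. 0.8150^α = 0.72.
Taking logs: α·ln(326/400) = ln(0.72), so α = -0.328504 / -0.204567 ≈ 1.606.

α ≈ 1.606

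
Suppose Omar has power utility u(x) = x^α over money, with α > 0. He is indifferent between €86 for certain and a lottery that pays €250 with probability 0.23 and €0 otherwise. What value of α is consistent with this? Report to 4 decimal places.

EU(lottery) = 0.23·250^α + 0.77·0 = 0.23·250^α.
Indifference: 86^α = 0.23·250^α, so (86/250)^α = 0.23.
Take logs: α = ln 0.23 / ln(86/250) ≈ 1.377244.

α ≈ 1.3772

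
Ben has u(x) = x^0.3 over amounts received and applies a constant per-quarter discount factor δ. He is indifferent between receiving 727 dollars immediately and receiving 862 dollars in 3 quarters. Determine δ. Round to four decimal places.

δ ≈ 0.9831

Equating discounted utilities: u(727) = δ^3·u(862) ⇒ δ^3 = u(727)/u(862).
Since u(x) = x^0.3, δ^3 = (727/862)^0.3 = 0.84339^0.3 = 0.95018.
So δ = 0.95018^(1/3) ≈ 0.9831.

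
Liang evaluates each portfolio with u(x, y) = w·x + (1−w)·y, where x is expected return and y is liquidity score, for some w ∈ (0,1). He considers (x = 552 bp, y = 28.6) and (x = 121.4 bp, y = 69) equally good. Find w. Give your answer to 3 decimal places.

Indifference: w·552 + (1−w)·28.6 = w·121.4 + (1−w)·69.
Collecting terms: w·430.6 = (1−w)·40.4.
The marginal rate of substitution is 40.4/430.6, so w = 40.4/(430.6+40.4) = 0.086.

w = 0.086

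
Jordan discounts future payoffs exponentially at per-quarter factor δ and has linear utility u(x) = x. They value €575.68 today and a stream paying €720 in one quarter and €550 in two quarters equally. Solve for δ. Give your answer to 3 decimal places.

The stream is worth 720δ + 550δ² today, so 720δ + 550δ² = 575.68.
That is, 550δ² + 720δ − 575.68 = 0, a quadratic in δ.
By the quadratic formula (taking the positive root), δ = (−720 + √1784896.00) / 1100 ≈ 0.560.

δ ≈ 0.560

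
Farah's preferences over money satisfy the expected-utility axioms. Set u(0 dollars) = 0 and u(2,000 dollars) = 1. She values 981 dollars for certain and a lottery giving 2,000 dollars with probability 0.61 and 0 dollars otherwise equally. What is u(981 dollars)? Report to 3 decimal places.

By the standard-gamble method, u(981 dollars) is just the indifference probability on the best outcome: 0.61.

0.610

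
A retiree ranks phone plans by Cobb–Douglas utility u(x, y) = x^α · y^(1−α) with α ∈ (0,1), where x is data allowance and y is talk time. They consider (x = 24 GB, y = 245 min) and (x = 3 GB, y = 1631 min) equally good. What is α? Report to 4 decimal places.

Set the two utilities equal: 24^α·245^(1−α) = 3^α·1631^(1−α).
Rearrange to (24/3)^α = (1631/245)^(1−α) and take logs: α·2.0794415 = (1−α)·1.8956904.
Thus α·(3.9751319) = 1.8956904, so α = 1.8956904/3.9751319 ≈ 0.4769.

α ≈ 0.4769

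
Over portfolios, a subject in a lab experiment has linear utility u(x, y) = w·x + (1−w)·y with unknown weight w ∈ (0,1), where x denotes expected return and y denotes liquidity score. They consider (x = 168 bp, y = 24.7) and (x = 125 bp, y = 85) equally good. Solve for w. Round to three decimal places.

u(168,24.7) = u(125,85) means w·168 + (1−w)·24.7 = w·125 + (1−w)·85.
w·(168−125) = (1−w)·(85−24.7), i.e. w·43 = (1−w)·60.3.
The marginal rate of substitution is 60.3/43, so w = 60.3/(43+60.3) = 0.584.

w = 0.584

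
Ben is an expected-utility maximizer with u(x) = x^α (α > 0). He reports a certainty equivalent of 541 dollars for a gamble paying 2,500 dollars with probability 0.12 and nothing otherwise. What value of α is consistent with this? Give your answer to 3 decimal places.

α ≈ 1.385

The lottery's expected utility is 0.12·u(2500) + 0.88·u(0) = 0.12·2500^α (since u(0) = 0 for α > 0).
Equating: 541^α = 0.12·2500^α, i.e. 0.2164^α = 0.12.
Taking logs: α·ln(541/2500) = ln(0.12), so α = -2.120264 / -1.530627 ≈ 1.385.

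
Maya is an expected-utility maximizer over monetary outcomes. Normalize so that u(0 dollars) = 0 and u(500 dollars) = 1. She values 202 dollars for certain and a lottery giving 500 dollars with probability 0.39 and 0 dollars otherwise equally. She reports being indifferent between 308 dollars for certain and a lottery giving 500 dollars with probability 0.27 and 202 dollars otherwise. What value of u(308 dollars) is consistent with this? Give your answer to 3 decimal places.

0.555

The first gamble pins u(202 dollars): it must equal 0.39·1 + 0.61·0 = 0.39.
Then u(308 dollars) = 0.27·u(500 dollars) + 0.73·u(202 dollars) = 0.27·1.00 + 0.73·0.39 = 0.5547.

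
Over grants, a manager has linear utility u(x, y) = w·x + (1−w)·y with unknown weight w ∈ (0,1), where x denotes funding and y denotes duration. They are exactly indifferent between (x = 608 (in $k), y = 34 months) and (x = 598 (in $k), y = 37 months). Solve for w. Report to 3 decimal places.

w = 0.231

Equating utilities: w·608 + (1−w)·34 = w·598 + (1−w)·37.
Rearranging, 10·w − 3·(1−w) = 0.
Hence w = 3/(10+3) = 3/13 = 0.231.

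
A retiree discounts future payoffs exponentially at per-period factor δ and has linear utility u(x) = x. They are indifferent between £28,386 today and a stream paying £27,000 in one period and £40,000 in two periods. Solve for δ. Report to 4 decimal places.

δ ≈ 0.5700

Present value of the stream is 27000·δ + 40000·δ². Indifference gives 27000δ + 40000δ² = 28386.
That is, 40000δ² + 27000δ − 28386 = 0, a quadratic in δ.
The positive root is δ = [−27000 + √(27000² + 4·40000·28386)] / (2·40000) = (−27000 + 72600.000)/80000 ≈ 0.5700.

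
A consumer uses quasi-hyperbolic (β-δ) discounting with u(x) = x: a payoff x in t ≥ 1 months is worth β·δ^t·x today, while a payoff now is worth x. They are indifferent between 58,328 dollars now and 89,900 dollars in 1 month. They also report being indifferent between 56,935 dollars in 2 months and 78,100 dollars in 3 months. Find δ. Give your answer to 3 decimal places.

From the later pair, β·δ^2·56935 = β·δ^3·78100; dividing through, δ = 56935/78100 = 0.72900.

δ ≈ 0.729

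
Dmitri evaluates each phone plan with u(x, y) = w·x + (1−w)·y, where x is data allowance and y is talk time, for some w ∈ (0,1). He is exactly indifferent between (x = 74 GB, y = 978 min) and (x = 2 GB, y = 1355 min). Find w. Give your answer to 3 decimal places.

Equating utilities: w·74 + (1−w)·978 = w·2 + (1−w)·1355.
Rearranging, 72·w − 377·(1−w) = 0.
Hence w = 377/(72+377) = 377/449 = 0.840.

w = 0.840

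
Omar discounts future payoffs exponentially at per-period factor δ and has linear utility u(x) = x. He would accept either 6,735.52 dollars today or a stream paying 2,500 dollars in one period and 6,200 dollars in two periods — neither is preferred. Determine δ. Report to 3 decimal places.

Present value of the stream is 2500·δ + 6200·δ². Indifference gives 2500δ + 6200δ² = 6735.52.
That is, 6200δ² + 2500δ − 6735.52 = 0, a quadratic in δ.
δ = (−2500 + √(2500² + 4·6200·6735.52)) / (2·6200) = (−2500 + √173290896.00) / 12400 ≈ 0.860.

δ ≈ 0.860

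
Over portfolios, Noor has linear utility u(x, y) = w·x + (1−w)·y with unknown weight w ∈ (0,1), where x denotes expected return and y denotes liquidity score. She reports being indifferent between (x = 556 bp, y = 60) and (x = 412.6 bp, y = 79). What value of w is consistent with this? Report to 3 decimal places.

w = 0.117

Equating utilities: w·556 + (1−w)·60 = w·412.6 + (1−w)·79.
Rearranging, 143.4·w − 19·(1−w) = 0.
The marginal rate of substitution is 19/143.4, so w = 19/(143.4+19) = 0.117.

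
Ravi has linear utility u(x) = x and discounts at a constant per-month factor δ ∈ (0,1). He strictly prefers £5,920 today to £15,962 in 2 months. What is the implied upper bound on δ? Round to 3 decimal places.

δ < 0.609

Under u(x) = x this choice says 5920 > δ^2·15962.
Dividing by 15962: δ^2 < 0.37088. Both sides are positive, so the square root keeps the direction.
δ < 0.37088^(1/2) = 0.609.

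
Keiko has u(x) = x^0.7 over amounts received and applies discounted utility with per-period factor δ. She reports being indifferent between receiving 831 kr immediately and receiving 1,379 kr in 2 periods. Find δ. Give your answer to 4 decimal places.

The payoff in 2 periods is discounted by δ^2, so u(831) = δ^2·u(1379) and δ^2 = u(831)/u(1379).
With u(x) = x^0.7: δ^2 = 831^0.7/1379^0.7 = (831/1379)^0.7 = 0.70150.
Taking the square root: δ = 0.70150^(1/2) ≈ 0.8376.

δ ≈ 0.8376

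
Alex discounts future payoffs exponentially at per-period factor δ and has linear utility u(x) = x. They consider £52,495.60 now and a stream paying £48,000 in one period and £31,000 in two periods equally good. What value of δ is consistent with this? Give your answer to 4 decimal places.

δ ≈ 0.7400

Equating present values: 52495.60 = 48000δ + 31000δ².
Rearranged: 31000δ² + 48000δ − 52495.60 = 0.
The positive root is δ = [−48000 + √(48000² + 4·31000·52495.60)] / (2·31000) = (−48000 + 93880.000)/62000 ≈ 0.7400.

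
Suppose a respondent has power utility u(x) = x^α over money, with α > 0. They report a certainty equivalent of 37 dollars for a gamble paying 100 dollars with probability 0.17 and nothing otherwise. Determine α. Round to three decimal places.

Since u(0) = 0, the lottery's EU is 0.17·100^α.
Equating: 37^α = 0.17·100^α, i.e. 0.3700^α = 0.17.
Take logs: α = ln 0.17 / ln(37/100) ≈ 1.78220.

α ≈ 1.782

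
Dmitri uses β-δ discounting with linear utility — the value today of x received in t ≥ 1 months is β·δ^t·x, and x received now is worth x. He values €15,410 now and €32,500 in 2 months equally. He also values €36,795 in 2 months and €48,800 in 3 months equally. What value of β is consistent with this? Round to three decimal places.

The second indifference involves only future payoffs, so β cancels: β·δ^2·36795 = β·δ^3·48800, giving δ = 36795/48800 = 0.75400.
The first indifference: 15410 = β·δ^2·32500, so β = 15410/(δ^2·32500) = 15410/(0.56851·32500) ≈ 0.834.

β ≈ 0.834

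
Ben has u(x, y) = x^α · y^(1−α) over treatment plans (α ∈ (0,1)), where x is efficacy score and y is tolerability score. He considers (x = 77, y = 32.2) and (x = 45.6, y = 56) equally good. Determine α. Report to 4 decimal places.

Indifference: 77^α · 32.2^(1−α) = 45.6^α · 56^(1−α).
(77/45.6)^α = (56/32.2)^(1−α); take logs: α·ln(77/45.6) = (1−α)·ln(56/32.2), i.e. α·0.5238977 = (1−α)·0.5533852.
Thus α·(1.0772829) = 0.5533852, so α = 0.5533852/1.0772829 ≈ 0.5137.

α ≈ 0.5137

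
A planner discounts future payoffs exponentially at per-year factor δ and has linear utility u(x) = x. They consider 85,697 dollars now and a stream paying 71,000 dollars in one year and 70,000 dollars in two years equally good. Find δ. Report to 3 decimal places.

Equating present values: 85697 = 71000δ + 70000δ².
That is, 70000δ² + 71000δ − 85697 = 0, a quadratic in δ.
The positive root is δ = [−71000 + √(71000² + 4·70000·85697)] / (2·70000) = (−71000 + 170400.000)/140000 ≈ 0.710.

δ ≈ 0.710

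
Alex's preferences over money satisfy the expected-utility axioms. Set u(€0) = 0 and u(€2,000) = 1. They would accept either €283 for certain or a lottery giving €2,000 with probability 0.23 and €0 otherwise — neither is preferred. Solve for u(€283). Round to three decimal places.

By the standard-gamble method, u(€283) is just the indifference probability on the best outcome: 0.23.

0.230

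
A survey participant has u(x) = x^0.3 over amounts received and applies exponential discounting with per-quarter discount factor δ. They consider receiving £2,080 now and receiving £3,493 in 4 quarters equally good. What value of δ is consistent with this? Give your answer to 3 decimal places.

Indifference means u(2080) = δ^4 · u(3493), so δ^4 = u(2080)/u(3493).
With u(x) = x^0.3: δ^4 = 2080^0.3/3493^0.3 = (2080/3493)^0.3 = 0.85597.
Hence δ = (0.85597)^(1/4) = 0.96187.

δ ≈ 0.962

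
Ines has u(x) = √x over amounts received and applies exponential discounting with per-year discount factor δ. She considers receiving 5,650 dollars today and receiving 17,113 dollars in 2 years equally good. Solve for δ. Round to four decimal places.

δ ≈ 0.7580

The payoff in 2 years is discounted by δ^2, so u(5650) = δ^2·u(17113) and δ^2 = u(5650)/u(17113).
With u(x) = √x: δ^2 = √5650/√17113 = √(5650/17113) = 0.57459.
Taking the square root: δ = 0.57459^(1/2) ≈ 0.7580.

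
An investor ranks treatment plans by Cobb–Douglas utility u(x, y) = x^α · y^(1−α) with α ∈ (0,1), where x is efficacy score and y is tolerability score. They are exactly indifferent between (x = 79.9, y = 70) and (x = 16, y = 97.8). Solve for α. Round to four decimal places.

The Cobb–Douglas utilities coincide, so 79.9^α·70^(1−α) = 16^α·97.8^(1−α).
(79.9/16)^α = (97.8/70)^(1−α); take logs: α·ln(79.9/16) = (1−α)·ln(97.8/70), i.e. α·1.6081871 = (1−α)·0.3344293.
With A = 1.6081871 and B = 0.3344293: α·A = (1−α)·B, so α = B/(A+B) = 0.3344293/1.9426164 ≈ 0.1722.

α ≈ 0.1722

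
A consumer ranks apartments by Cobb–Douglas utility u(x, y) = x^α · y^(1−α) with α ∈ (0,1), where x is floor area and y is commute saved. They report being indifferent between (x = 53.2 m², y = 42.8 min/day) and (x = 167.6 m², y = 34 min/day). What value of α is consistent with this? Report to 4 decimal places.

α ≈ 0.1671

Set the two utilities equal: 53.2^α·42.8^(1−α) = 167.6^α·34^(1−α).
Rearrange to (53.2/167.6)^α = (34/42.8)^(1−α) and take logs: α·-1.1475218 = (1−α)·-0.2301776.
So α/(1−α) = (-0.2301776)/(-1.1475218) = 0.2005867, and α = 0.2005867/1.2005867 ≈ 0.1671.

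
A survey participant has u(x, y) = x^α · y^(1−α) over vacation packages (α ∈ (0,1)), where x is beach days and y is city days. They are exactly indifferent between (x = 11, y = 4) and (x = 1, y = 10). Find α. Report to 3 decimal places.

Set the two utilities equal: 11^α·4^(1−α) = 1^α·10^(1−α).
Taking logs: α·ln 11 + (1−α)·ln 4 = α·ln 1 + (1−α)·ln 10, i.e. α·2.397895 = (1−α)·0.916291.
So α/(1−α) = (0.916291)/(2.397895) = 0.382123, and α = 0.382123/1.382123 ≈ 0.276.

α ≈ 0.276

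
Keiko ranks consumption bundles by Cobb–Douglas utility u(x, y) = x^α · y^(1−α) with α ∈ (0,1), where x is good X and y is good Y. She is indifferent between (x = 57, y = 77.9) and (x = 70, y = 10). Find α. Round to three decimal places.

Set the two utilities equal: 57^α·77.9^(1−α) = 70^α·10^(1−α).
(57/70)^α = (10/77.9)^(1−α); take logs: α·ln(57/70) = (1−α)·ln(10/77.9), i.e. α·-0.205444 = (1−α)·-2.052841.
With A = -0.205444 and B = -2.052841: α·A = (1−α)·B, so α = B/(A+B) = -2.052841/-2.258285 ≈ 0.909.

α ≈ 0.909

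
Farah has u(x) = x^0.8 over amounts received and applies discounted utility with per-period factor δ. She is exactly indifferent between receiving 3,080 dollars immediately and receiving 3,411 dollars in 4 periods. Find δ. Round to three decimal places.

Indifference means u(3080) = δ^4 · u(3411), so δ^4 = u(3080)/u(3411).
Since u(x) = x^0.8, δ^4 = (3080/3411)^0.8 = 0.90296^0.8 = 0.92158.
Taking the 4th root: δ = 0.92158^(1/4) ≈ 0.980.

δ ≈ 0.980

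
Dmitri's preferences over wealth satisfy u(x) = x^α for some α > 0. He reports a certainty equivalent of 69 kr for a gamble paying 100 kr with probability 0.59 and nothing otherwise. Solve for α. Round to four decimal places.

Since u(0) = 0, the lottery's EU is 0.59·100^α.
Indifference: 69^α = 0.59·100^α, so (69/100)^α = 0.59.
Taking logs: α·ln(69/100) = ln(0.59), so α = -0.5276327 / -0.3710637 ≈ 1.4219.

α ≈ 1.4219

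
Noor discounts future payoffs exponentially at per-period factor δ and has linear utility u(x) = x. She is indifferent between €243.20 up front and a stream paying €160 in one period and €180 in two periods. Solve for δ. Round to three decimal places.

δ ≈ 0.800

The stream is worth 160δ + 180δ² today, so 160δ + 180δ² = 243.20.
So 180δ² + 160δ − 243.20 = 0.
By the quadratic formula (taking the positive root), δ = (−160 + √200704.00) / 360 ≈ 0.800.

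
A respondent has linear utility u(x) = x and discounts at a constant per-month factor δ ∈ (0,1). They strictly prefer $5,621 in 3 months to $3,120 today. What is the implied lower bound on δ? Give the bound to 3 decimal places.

Under u(x) = x this choice says 3120 < δ^3·5621.
So δ^3 > 3120/5621 = 0.55506; taking the cube root of both positive sides preserves the inequality.
δ > 0.55506^(1/3) = 0.822.

δ > 0.822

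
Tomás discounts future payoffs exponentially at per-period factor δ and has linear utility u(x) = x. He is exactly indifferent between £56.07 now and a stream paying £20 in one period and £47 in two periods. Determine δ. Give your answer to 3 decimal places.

The stream is worth 20δ + 47δ² today, so 20δ + 47δ² = 56.07.
So 47δ² + 20δ − 56.07 = 0.
δ = (−20 + √(20² + 4·47·56.07)) / (2·47) = (−20 + √10941.16) / 94 ≈ 0.900.

δ ≈ 0.900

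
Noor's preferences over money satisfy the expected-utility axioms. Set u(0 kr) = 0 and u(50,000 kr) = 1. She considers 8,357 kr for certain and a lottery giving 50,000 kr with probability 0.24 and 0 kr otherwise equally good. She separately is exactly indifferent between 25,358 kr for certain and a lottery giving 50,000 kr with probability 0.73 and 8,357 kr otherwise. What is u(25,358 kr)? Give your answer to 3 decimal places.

The first gamble pins u(8,357 kr): it must equal 0.24·1 + 0.76·0 = 0.24.
Then u(25,358 kr) = 0.73·u(50,000 kr) + 0.27·u(8,357 kr) = 0.73·1.00 + 0.27·0.24 = 0.7948.

0.795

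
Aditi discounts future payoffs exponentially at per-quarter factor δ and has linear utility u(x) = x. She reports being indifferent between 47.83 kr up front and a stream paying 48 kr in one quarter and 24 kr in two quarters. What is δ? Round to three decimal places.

The stream is worth 48δ + 24δ² today, so 48δ + 24δ² = 47.83.
That is, 24δ² + 48δ − 47.83 = 0, a quadratic in δ.
The positive root is δ = [−48 + √(48² + 4·24·47.83)] / (2·24) = (−48 + 83.040)/48 ≈ 0.730.

δ ≈ 0.730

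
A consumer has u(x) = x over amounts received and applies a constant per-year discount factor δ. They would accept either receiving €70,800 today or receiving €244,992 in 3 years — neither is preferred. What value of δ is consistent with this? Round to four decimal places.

δ ≈ 0.6611

Equating discounted utilities: u(70800) = δ^3·u(244992) ⇒ δ^3 = u(70800)/u(244992).
With u(x) = x: δ^3 = 70800/244992 = 0.28899.
So δ = 0.28899^(1/3) ≈ 0.6611.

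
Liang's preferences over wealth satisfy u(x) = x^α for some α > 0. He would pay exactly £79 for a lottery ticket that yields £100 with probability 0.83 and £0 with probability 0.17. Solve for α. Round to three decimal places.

Since u(0) = 0, the lottery's EU is 0.83·100^α.
Setting u(79) equal to that: 79^α = 0.83·100^α ⇒ (79/100)^α = 0.83.
Take logs: α = ln 0.83 / ln(79/100) ≈ 0.79046.

α ≈ 0.790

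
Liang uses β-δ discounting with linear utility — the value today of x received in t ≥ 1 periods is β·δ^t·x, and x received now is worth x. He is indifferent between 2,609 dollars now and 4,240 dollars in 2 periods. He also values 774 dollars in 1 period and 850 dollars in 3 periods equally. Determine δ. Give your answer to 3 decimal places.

Both payoffs in the second observation are in the future, so β drops out: δ^1·774 = δ^3·850 ⇒ δ^2 = 774/850 = 0.91059, so δ = 0.95425.

δ ≈ 0.954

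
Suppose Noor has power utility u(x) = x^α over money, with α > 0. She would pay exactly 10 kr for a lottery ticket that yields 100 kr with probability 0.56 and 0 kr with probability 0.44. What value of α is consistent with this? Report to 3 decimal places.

The lottery's expected utility is 0.56·u(100) + 0.44·u(0) = 0.56·100^α (since u(0) = 0 for α > 0).
Setting u(10) equal to that: 10^α = 0.56·100^α ⇒ (10/100)^α = 0.56.
Taking logs: α·ln(10/100) = ln(0.56), so α = -0.579818 / -2.302585 ≈ 0.252.

α ≈ 0.252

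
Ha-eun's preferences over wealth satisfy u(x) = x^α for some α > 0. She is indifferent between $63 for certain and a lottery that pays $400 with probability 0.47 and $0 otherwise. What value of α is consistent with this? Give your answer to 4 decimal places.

Since u(0) = 0, the lottery's EU is 0.47·400^α.
Indifference: 63^α = 0.47·400^α, so (63/400)^α = 0.47.
Taking logs: α·ln(63/400) = ln(0.47), so α = -0.7550226 / -1.8483298 ≈ 0.4085.

α ≈ 0.4085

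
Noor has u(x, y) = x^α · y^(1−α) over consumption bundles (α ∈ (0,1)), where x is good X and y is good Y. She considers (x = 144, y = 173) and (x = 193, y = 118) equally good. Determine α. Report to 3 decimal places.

α ≈ 0.566

Set the two utilities equal: 144^α·173^(1−α) = 193^α·118^(1−α).
(144/193)^α = (118/173)^(1−α); take logs: α·ln(144/193) = (1−α)·ln(118/173), i.e. α·-0.292877 = (1−α)·-0.382607.
So α/(1−α) = (-0.382607)/(-0.292877) = 1.306374, and α = 1.306374/2.306374 ≈ 0.566.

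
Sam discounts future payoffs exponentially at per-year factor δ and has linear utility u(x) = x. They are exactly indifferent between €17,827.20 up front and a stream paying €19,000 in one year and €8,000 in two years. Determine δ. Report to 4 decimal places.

δ ≈ 0.7200

The stream is worth 19000δ + 8000δ² today, so 19000δ + 8000δ² = 17827.20.
Rearranged: 8000δ² + 19000δ − 17827.20 = 0.
The positive root is δ = [−19000 + √(19000² + 4·8000·17827.20)] / (2·8000) = (−19000 + 30520.000)/16000 ≈ 0.7200.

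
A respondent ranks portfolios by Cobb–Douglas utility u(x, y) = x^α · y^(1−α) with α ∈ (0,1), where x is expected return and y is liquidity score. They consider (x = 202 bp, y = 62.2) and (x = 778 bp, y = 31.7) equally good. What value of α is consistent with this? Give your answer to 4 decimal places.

Indifference: 202^α · 62.2^(1−α) = 778^α · 31.7^(1−α).
(202/778)^α = (31.7/62.2)^(1−α); take logs: α·ln(202/778) = (1−α)·ln(31.7/62.2), i.e. α·-1.3484588 = (1−α)·-0.6740383.
So α/(1−α) = (-0.6740383)/(-1.3484588) = 0.4998583, and α = 0.4998583/1.4998583 ≈ 0.3333.

α ≈ 0.3333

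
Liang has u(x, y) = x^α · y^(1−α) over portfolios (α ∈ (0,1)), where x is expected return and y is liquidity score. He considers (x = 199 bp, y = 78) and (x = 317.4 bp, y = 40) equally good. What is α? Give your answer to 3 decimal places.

α ≈ 0.589

Indifference: 199^α · 78^(1−α) = 317.4^α · 40^(1−α).
Taking logs: α·ln 199 + (1−α)·ln 78 = α·ln 317.4 + (1−α)·ln 40, i.e. α·-0.466858 = (1−α)·-0.667829.
Thus α·(-1.134687) = -0.667829, so α = -0.667829/-1.134687 ≈ 0.589.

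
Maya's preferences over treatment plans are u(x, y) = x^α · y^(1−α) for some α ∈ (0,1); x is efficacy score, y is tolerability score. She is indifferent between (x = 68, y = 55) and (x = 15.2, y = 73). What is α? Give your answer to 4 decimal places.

Indifference: 68^α · 55^(1−α) = 15.2^α · 73^(1−α).
Taking logs: α·ln 68 + (1−α)·ln 55 = α·ln 15.2 + (1−α)·ln 73, i.e. α·1.4982123 = (1−α)·0.2831263.
With A = 1.4982123 and B = 0.2831263: α·A = (1−α)·B, so α = B/(A+B) = 0.2831263/1.7813386 ≈ 0.1589.

α ≈ 0.1589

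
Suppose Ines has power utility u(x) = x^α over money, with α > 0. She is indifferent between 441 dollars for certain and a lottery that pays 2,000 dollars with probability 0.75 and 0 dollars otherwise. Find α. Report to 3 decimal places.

Since u(0) = 0, the lottery's EU is 0.75·2000^α.
Equating: 441^α = 0.75·2000^α, i.e. 0.2205^α = 0.75.
Take logs: α = ln 0.75 / ln(441/2000) ≈ 0.19028.

α ≈ 0.190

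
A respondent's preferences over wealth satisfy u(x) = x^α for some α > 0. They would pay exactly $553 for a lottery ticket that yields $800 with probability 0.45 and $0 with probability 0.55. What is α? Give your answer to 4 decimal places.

α ≈ 2.1625

Since u(0) = 0, the lottery's EU is 0.45·800^α.
Setting u(553) equal to that: 553^α = 0.45·800^α ⇒ (553/800)^α = 0.45.
Take logs: α = ln 0.45 / ln(553/800) ≈ 2.162491.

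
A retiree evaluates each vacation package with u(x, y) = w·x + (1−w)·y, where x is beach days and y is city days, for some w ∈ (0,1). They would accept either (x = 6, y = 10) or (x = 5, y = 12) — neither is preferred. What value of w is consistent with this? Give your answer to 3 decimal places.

Indifference: w·6 + (1−w)·10 = w·5 + (1−w)·12.
Rearranging, 1·w − 2·(1−w) = 0.
So w/(1−w) = 2/1 = 2.0000, giving w = 2/(1+2) = 0.667.

w = 0.667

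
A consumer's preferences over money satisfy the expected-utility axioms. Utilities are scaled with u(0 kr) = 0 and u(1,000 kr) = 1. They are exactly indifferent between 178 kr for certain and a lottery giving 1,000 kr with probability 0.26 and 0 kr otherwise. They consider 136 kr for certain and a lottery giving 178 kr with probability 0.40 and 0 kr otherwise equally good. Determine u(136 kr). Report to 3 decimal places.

0.104

The first gamble pins u(178 kr): it must equal 0.26·1 + 0.74·0 = 0.26.
Chaining: u(136 kr) = 0.40·0.26 + 0.60·0.00 = 0.1040.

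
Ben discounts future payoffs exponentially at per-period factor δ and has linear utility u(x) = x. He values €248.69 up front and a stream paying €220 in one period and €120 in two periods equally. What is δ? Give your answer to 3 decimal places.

δ ≈ 0.790

Equating present values: 248.69 = 220δ + 120δ².
So 120δ² + 220δ − 248.69 = 0.
The positive root is δ = [−220 + √(220² + 4·120·248.69)] / (2·120) = (−220 + 409.599)/240 ≈ 0.790.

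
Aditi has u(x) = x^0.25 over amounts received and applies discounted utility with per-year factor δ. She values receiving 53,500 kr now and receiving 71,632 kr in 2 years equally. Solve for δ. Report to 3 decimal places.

δ ≈ 0.964

Indifference means u(53500) = δ^2 · u(71632), so δ^2 = u(53500)/u(71632).
With u(x) = x^0.25: δ^2 = 53500^0.25/71632^0.25 = (53500/71632)^0.25 = 0.92963.
Taking the square root: δ = 0.92963^(1/2) ≈ 0.964.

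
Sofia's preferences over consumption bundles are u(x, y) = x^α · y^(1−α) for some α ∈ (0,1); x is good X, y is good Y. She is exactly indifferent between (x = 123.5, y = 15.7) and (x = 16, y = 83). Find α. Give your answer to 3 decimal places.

α ≈ 0.449

The Cobb–Douglas utilities coincide, so 123.5^α·15.7^(1−α) = 16^α·83^(1−α).
Taking logs: α·ln 123.5 + (1−α)·ln 15.7 = α·ln 16 + (1−α)·ln 83, i.e. α·2.043652 = (1−α)·1.665180.
Thus α·(3.708832) = 1.665180, so α = 1.665180/3.708832 ≈ 0.449.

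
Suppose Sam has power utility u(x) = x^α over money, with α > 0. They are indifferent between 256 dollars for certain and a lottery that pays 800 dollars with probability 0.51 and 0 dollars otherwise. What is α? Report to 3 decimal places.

α ≈ 0.591

EU(lottery) = 0.51·800^α + 0.49·0 = 0.51·800^α.
Equating: 256^α = 0.51·800^α, i.e. 0.3200^α = 0.51.
Take logs: α = ln 0.51 / ln(256/800) ≈ 0.59095.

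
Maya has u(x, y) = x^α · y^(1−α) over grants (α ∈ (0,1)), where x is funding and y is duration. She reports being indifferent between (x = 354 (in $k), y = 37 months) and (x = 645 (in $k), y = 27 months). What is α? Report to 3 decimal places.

Set the two utilities equal: 354^α·37^(1−α) = 645^α·27^(1−α).
(354/645)^α = (27/37)^(1−α); take logs: α·ln(354/645) = (1−α)·ln(27/37), i.e. α·-0.599953 = (1−α)·-0.315081.
Thus α·(-0.915034) = -0.315081, so α = -0.315081/-0.915034 ≈ 0.344.

α ≈ 0.344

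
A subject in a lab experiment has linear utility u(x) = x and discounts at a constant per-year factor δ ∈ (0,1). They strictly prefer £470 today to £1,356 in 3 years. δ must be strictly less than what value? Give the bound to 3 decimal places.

δ < 0.702

Under u(x) = x this choice says 470 > δ^3·1356.
Dividing by 1356: δ^3 < 0.34661. Both sides are positive, so the cube root keeps the direction.
δ < 0.34661^(1/3) = 0.702.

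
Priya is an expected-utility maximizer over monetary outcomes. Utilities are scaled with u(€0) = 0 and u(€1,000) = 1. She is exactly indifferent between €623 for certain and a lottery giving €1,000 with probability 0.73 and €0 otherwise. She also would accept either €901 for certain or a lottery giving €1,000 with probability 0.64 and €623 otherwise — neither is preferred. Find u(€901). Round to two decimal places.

The first gamble pins u(€623): it must equal 0.73·1 + 0.27·0 = 0.73.
The second indifference gives u(€901) = 0.64·u(€1,000) + 0.36·u(€623) = 0.64·1.00 + 0.36·0.73 = 0.9028.

0.90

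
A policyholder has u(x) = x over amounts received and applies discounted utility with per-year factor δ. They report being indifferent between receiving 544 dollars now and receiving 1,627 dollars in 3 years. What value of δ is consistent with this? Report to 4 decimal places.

The payoff in 3 years is discounted by δ^3, so u(544) = δ^3·u(1627) and δ^3 = u(544)/u(1627).
With u(x) = x: δ^3 = 544/1627 = 0.33436.
Hence δ = (0.33436)^(1/3) = 0.694071.

δ ≈ 0.6941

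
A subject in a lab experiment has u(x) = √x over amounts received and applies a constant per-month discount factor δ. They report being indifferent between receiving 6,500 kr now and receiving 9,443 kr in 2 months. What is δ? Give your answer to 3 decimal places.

δ ≈ 0.911

Indifference means u(6500) = δ^2 · u(9443), so δ^2 = u(6500)/u(9443).
Since u(x) = √x, δ^2 = √(6500/9443) = 0.82966.
So δ = 0.82966^(1/2) ≈ 0.911.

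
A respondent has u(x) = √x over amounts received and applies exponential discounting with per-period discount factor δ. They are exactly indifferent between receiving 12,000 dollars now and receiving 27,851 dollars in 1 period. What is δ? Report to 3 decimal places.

Equating discounted utilities: u(12000) = δ·u(27851) ⇒ δ = u(12000)/u(27851).
With u(x) = √x: δ = √12000/√27851 = √(12000/27851) = 0.65640.

δ ≈ 0.656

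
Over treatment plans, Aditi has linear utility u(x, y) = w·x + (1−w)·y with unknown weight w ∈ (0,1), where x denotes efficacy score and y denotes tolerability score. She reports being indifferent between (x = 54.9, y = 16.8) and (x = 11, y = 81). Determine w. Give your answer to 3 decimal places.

Indifference: w·54.9 + (1−w)·16.8 = w·11 + (1−w)·81.
w·(54.9−11) = (1−w)·(81−16.8), i.e. w·43.9 = (1−w)·64.2.
So w/(1−w) = 64.2/43.9 = 1.4624, giving w = 64.2/(43.9+64.2) = 0.594.

w = 0.594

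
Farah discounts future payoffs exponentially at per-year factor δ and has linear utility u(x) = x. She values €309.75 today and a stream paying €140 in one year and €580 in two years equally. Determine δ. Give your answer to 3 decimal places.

The stream is worth 140δ + 580δ² today, so 140δ + 580δ² = 309.75.
Rearranged: 580δ² + 140δ − 309.75 = 0.
By the quadratic formula (taking the positive root), δ = (−140 + √738220.00) / 1160 ≈ 0.620.

δ ≈ 0.620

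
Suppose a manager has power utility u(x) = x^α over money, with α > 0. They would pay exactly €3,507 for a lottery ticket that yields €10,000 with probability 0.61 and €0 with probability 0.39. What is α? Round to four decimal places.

α ≈ 0.4717

Since u(0) = 0, the lottery's EU is 0.61·10000^α.
Equating: 3507^α = 0.61·10000^α, i.e. 0.3507^α = 0.61.
Take logs: α = ln 0.61 / ln(3507/10000) ≈ 0.471736.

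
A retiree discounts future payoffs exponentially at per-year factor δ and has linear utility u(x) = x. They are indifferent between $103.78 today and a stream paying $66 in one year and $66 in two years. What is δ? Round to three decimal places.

The stream is worth 66δ + 66δ² today, so 66δ + 66δ² = 103.78.
That is, 66δ² + 66δ − 103.78 = 0, a quadratic in δ.
The positive root is δ = [−66 + √(66² + 4·66·103.78)] / (2·66) = (−66 + 178.196)/132 ≈ 0.850.

δ ≈ 0.850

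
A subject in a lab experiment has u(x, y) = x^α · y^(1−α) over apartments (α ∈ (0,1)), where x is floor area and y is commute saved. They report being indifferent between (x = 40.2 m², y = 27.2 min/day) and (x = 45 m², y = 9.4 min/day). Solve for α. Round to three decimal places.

Indifference: 40.2^α · 27.2^(1−α) = 45^α · 9.4^(1−α).
Rearrange to (40.2/45)^α = (9.4/27.2)^(1−α) and take logs: α·-0.112795 = (1−α)·-1.062507.
Thus α·(-1.175302) = -1.062507, so α = -1.062507/-1.175302 ≈ 0.904.

α ≈ 0.904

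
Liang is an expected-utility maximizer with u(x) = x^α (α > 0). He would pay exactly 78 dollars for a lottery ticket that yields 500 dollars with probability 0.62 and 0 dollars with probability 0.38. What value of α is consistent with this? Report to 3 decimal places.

α ≈ 0.257

Since u(0) = 0, the lottery's EU is 0.62·500^α.
Setting u(78) equal to that: 78^α = 0.62·500^α ⇒ (78/500)^α = 0.62.
Taking logs: α·ln(78/500) = ln(0.62), so α = -0.478036 / -1.857899 ≈ 0.257.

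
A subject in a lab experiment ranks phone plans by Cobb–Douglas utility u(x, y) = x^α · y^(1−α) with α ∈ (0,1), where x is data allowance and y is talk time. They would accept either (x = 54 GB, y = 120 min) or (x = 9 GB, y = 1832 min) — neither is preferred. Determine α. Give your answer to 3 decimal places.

α ≈ 0.603

Indifference: 54^α · 120^(1−α) = 9^α · 1832^(1−α).
Taking logs: α·ln 54 + (1−α)·ln 120 = α·ln 9 + (1−α)·ln 1832, i.e. α·1.791759 = (1−α)·2.725672.
So α/(1−α) = (2.725672)/(1.791759) = 1.521227, and α = 1.521227/2.521227 ≈ 0.603.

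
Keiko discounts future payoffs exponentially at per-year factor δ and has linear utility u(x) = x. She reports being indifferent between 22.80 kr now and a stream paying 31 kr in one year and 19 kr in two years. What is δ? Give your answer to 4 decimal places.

δ ≈ 0.5500

Present value of the stream is 31·δ + 19·δ². Indifference gives 31δ + 19δ² = 22.80.
So 19δ² + 31δ − 22.80 = 0.
By the quadratic formula (taking the positive root), δ = (−31 + √2693.80) / 38 ≈ 0.5500.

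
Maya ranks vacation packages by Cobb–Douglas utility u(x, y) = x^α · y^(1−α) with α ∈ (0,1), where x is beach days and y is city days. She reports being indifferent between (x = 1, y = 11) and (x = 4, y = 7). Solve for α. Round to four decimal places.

α ≈ 0.2459

Set the two utilities equal: 1^α·11^(1−α) = 4^α·7^(1−α).
(1/4)^α = (7/11)^(1−α); take logs: α·ln(1/4) = (1−α)·ln(7/11), i.e. α·-1.3862944 = (1−α)·-0.4519851.
Thus α·(-1.8382795) = -0.4519851, so α = -0.4519851/-1.8382795 ≈ 0.2459.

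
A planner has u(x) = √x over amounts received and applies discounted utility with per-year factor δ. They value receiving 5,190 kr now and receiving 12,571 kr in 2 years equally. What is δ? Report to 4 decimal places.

δ ≈ 0.8016

Equating discounted utilities: u(5190) = δ^2·u(12571) ⇒ δ^2 = u(5190)/u(12571).
Since u(x) = √x, δ^2 = √(5190/12571) = 0.64254.
Hence δ = (0.64254)^(1/2) = 0.801585.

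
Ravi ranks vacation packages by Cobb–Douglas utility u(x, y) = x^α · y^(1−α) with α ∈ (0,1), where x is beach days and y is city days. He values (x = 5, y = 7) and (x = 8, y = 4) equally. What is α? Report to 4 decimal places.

α ≈ 0.5435

Set the two utilities equal: 5^α·7^(1−α) = 8^α·4^(1−α).
Taking logs: α·ln 5 + (1−α)·ln 7 = α·ln 8 + (1−α)·ln 4, i.e. α·-0.4700036 = (1−α)·-0.5596158.
Thus α·(-1.0296194) = -0.5596158, so α = -0.5596158/-1.0296194 ≈ 0.5435.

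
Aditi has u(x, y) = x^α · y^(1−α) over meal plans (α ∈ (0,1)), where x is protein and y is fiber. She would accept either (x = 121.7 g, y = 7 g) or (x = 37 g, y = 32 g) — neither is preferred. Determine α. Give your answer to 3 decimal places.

Set the two utilities equal: 121.7^α·7^(1−α) = 37^α·32^(1−α).
Rearrange to (121.7/37)^α = (32/7)^(1−α) and take logs: α·1.190641 = (1−α)·1.519826.
With A = 1.190641 and B = 1.519826: α·A = (1−α)·B, so α = B/(A+B) = 1.519826/2.710467 ≈ 0.561.

α ≈ 0.561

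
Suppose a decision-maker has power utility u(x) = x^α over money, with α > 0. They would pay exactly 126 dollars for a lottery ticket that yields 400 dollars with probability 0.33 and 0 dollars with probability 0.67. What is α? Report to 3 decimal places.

α ≈ 0.960

Since u(0) = 0, the lottery's EU is 0.33·400^α.
Equating: 126^α = 0.33·400^α, i.e. 0.3150^α = 0.33.
Taking logs: α·ln(126/400) = ln(0.33), so α = -1.108663 / -1.155183 ≈ 0.960.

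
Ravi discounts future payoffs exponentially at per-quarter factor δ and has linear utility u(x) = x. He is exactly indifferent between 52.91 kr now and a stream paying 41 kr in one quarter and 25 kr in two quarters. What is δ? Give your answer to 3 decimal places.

Equating present values: 52.91 = 41δ + 25δ².
Rearranged: 25δ² + 41δ − 52.91 = 0.
δ = (−41 + √(41² + 4·25·52.91)) / (2·25) = (−41 + √6972.00) / 50 ≈ 0.850.

δ ≈ 0.850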